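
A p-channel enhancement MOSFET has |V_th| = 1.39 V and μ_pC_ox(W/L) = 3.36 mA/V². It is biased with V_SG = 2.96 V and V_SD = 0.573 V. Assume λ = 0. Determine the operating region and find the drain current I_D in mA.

V_ov = V_SG − |V_th| = 2.96 − 1.39 = 1.57 V.
Since V_SD = 0.573 V < V_ov = 1.57 V, the device is in the triode region.
I_D = k_p [V_ov · V_SD − ½ V_SD²] = 3.36 × [1.57 × 0.573 − 0.5 × 0.573²] = 2.47 mA.

Triode; I_D = 2.47 mA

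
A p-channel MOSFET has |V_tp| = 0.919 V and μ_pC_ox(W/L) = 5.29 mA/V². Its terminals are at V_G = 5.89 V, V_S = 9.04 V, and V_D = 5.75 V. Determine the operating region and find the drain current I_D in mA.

Saturation; I_D = 13.2 mA

V_SG = V_S − V_G = 9.04 − 5.89 = 3.15 V; V_SD = V_S − V_D = 9.04 − 5.75 = 3.29 V.
V_ov = V_SG − |V_tp| = 3.15 − 0.919 = 2.23 V.
Since V_SD = 3.29 V ≥ V_ov = 2.23 V, the device is in saturation.
I_D = ½ k_p V_ov² = 0.5 × 5.29 × 2.23² = 13.2 mA.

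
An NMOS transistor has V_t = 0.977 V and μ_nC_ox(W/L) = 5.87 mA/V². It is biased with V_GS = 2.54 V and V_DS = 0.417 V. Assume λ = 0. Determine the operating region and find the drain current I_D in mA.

Triode; I_D = 3.32 mA

V_ov = V_GS − V_t = 2.54 − 0.977 = 1.56 V.
Since V_DS = 0.417 V < V_ov = 1.56 V, the device is in the triode region.
I_D = k_n [V_ov · V_DS − ½ V_DS²] = 5.87 × [1.56 × 0.417 − 0.5 × 0.417²] = 3.32 mA.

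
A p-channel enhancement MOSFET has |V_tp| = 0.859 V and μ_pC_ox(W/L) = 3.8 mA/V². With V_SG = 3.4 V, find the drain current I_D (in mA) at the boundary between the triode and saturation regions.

I_D = 12.3 mA

At the boundary V_SD = V_ov = V_SG − |V_tp| = 3.4 − 0.859 = 2.54 V.
I_D = ½ k_p V_ov² = 0.5 × 3.8 × 2.54² = 12.3 mA.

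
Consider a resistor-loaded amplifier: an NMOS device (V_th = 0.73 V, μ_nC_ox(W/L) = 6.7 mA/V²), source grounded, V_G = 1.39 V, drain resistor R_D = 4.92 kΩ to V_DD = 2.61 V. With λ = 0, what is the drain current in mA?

V_GS = V_G = 1.39 V, so V_ov = 1.39 − 0.73 = 0.66 V.
Assume saturation: I_D = ½ k_n V_ov² = 0.5 × 6.7 × 0.66² = 1.46 mA, giving V_DS = V_DD − I_D R_D = 2.61 − 1.46 × 4.92 = -4.57 V.
But -4.57 V < V_ov = 0.66 V, so the device is actually in triode.
In triode I_D = k_n[V_ov V_DS − ½ V_DS²] and I_D = (V_DD − V_DS)/R_D. Equating: 16.5 V_DS² − 22.76 V_DS + 2.61 = 0, giving V_DS = 0.126 V (the root below V_ov).
I_D = (2.61 − 0.126) / 4.92 = 0.505 mA.

I_D = 0.505 mA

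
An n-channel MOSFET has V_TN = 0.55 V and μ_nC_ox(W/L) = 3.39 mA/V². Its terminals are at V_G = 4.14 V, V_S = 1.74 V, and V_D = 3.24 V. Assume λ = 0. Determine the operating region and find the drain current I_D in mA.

Triode; I_D = 5.59 mA

V_GS = V_G − V_S = 4.14 − 1.74 = 2.4 V; V_DS = V_D − V_S = 3.24 − 1.74 = 1.5 V.
V_ov = V_GS − V_TN = 2.4 − 0.55 = 1.85 V.
Since V_DS = 1.5 V < V_ov = 1.85 V, the device is in the triode region.
I_D = k_n [V_ov · V_DS − ½ V_DS²] = 3.39 × [1.85 × 1.5 − 0.5 × 1.5²] = 5.59 mA.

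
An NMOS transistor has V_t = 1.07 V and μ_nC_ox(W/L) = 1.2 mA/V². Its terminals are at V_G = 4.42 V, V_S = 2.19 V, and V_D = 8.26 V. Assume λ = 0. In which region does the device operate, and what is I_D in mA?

V_GS = V_G − V_S = 4.42 − 2.19 = 2.23 V; V_DS = V_D − V_S = 8.26 − 2.19 = 6.07 V.
V_ov = V_GS − V_t = 2.23 − 1.07 = 1.16 V.
Since V_DS = 6.07 V ≥ V_ov = 1.16 V, the device is in saturation.
I_D = ½ k_n V_ov² = 0.5 × 1.2 × 1.16² = 0.807 mA.

Saturation; I_D = 0.807 mA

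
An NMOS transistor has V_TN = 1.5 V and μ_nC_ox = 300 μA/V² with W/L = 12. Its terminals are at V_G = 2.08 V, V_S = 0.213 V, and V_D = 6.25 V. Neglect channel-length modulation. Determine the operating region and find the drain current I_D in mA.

V_GS = V_G − V_S = 2.08 − 0.213 = 1.87 V; V_DS = V_D − V_S = 6.25 − 0.213 = 6.04 V.
k_n = μ_nC_ox · (W/L) = 3.6 mA/V².
V_ov = V_GS − V_TN = 1.87 − 1.5 = 0.367 V.
Since V_DS = 6.04 V ≥ V_ov = 0.367 V, the device is in saturation.
I_D = ½ k_n V_ov² = 0.5 × 3.6 × 0.367² = 0.242 mA.

Saturation; I_D = 0.242 mA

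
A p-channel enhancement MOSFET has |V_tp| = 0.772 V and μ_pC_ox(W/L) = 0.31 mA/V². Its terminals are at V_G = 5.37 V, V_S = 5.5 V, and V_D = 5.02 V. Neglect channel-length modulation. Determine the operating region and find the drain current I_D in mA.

Cutoff; I_D = 0 mA

V_SG = V_S − V_G = 5.5 − 5.37 = 0.13 V; V_SD = V_S − V_D = 5.5 − 5.02 = 0.48 V.
V_SG = 0.13 V < |V_tp| = 0.772 V, so the transistor is in cutoff.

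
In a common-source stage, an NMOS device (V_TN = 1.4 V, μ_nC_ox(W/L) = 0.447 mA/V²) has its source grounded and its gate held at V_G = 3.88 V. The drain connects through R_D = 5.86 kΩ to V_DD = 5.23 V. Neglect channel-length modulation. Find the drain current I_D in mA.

V_GS = V_G = 3.88 V, so V_ov = 3.88 − 1.4 = 2.48 V.
Assume saturation: I_D = ½ k_n V_ov² = 0.5 × 0.447 × 2.48² = 1.37 mA, giving V_DS = V_DD − I_D R_D = 5.23 − 1.37 × 5.86 = -2.83 V.
But -2.83 V < V_ov = 2.48 V, so the device is actually in triode.
In triode I_D = k_n[V_ov V_DS − ½ V_DS²] and I_D = (V_DD − V_DS)/R_D. Equating: 1.31 V_DS² − 7.496 V_DS + 5.23 = 0, giving V_DS = 0.813 V (the root below V_ov).
I_D = (5.23 − 0.813) / 5.86 = 0.754 mA.

I_D = 0.754 mA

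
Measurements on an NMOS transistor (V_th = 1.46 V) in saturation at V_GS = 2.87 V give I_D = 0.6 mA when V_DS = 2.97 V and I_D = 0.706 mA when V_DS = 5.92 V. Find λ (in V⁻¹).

λ = 0.0728 V⁻¹

With V_GS fixed, I_D ∝ (1 + λ V_DS) in saturation, so I_D2/I_D1 = (1 + λ V_DS2)/(1 + λ V_DS1).
0.706/0.6 = 1.177 = (1 + 5.92 λ)/(1 + 2.97 λ).
Solving: λ (I_D1 V_DS2 − I_D2 V_DS1) = I_D2 − I_D1, so λ = (0.706 − 0.6) / (0.6 × 5.92 − 0.706 × 2.97) = 0.106 / 1.46 = 0.0728 V⁻¹.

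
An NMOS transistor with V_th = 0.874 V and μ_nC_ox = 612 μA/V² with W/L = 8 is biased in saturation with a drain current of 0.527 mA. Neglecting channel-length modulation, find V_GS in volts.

k_n = μ_nC_ox · (W/L) = 4.896 mA/V².
In saturation I_D = ½ k_n (V_GS − V_th)², so V_GS − V_th = √(2 I_D / k_n) = √(2 × 0.527 / 4.896) = 0.464 V.
V_GS = 0.874 + 0.464 = 1.34 V.

V_GS = 1.34 V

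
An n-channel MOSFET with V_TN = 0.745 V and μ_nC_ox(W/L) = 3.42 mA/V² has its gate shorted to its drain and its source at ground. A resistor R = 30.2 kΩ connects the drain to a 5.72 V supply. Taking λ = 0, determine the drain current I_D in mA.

With gate tied to drain, V_GS = V_DS ≥ V_GS − V_TN, so the device is in saturation.
KCL at the drain: ½ k_n (V_GS − V_TN)² = (V_DD − V_GS)/R.
Let x = V_GS − 0.745. Then 51.6 x² + x − 4.975 = 0, giving x = 0.301 V (positive root), so V_GS = 1.05 V.
I_D = (V_DD − V_GS)/R = (5.72 − 1.05) / 30.2 = 0.155 mA.

I_D = 0.155 mA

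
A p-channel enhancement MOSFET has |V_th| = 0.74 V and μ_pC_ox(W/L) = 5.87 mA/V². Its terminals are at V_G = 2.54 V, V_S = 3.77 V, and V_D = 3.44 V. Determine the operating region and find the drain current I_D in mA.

Triode; I_D = 0.630 mA

V_SG = V_S − V_G = 3.77 − 2.54 = 1.23 V; V_SD = V_S − V_D = 3.77 − 3.44 = 0.33 V.
V_ov = V_SG − |V_th| = 1.23 − 0.74 = 0.49 V.
Since V_SD = 0.33 V < V_ov = 0.49 V, the device is in the triode region.
I_D = k_p [V_ov · V_SD − ½ V_SD²] = 5.87 × [0.49 × 0.33 − 0.5 × 0.33²] = 0.63 mA.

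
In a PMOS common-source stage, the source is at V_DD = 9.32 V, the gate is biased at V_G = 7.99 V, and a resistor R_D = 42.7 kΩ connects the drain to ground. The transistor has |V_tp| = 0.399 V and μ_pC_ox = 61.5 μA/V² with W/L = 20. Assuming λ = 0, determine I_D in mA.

V_SG = V_DD − V_G = 9.32 − 7.99 = 1.33 V, so V_ov = 1.33 − 0.399 = 0.931 V.
k_p = μ_pC_ox · (W/L) = 1.23 mA/V².
Assume saturation: I_D = ½ k_p V_ov² = 0.5 × 1.23 × 0.931² = 0.533 mA, giving V_SD = V_DD − I_D R_D = 9.32 − 0.533 × 42.7 = -13.4 V.
But -13.4 V < V_ov = 0.931 V, so the device is actually in triode.
In triode I_D = k_p[V_ov V_SD − ½ V_SD²] and I_D = (V_DD − V_SD)/R_D. Equating: 26.3 V_SD² − 49.9 V_SD + 9.32 = 0, giving V_SD = 0.21 V (the root below V_ov).
I_D = (9.32 − 0.21) / 42.7 = 0.213 mA.

I_D = 0.213 mA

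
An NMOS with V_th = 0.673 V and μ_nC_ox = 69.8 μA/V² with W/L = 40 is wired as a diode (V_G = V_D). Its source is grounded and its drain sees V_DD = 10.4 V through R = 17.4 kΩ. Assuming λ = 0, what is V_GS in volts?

V_GS = 1.29 V

With gate tied to drain, V_GS = V_DS ≥ V_GS − V_th, so the device is in saturation.
k_n = μ_nC_ox · (W/L) = 2.792 mA/V².
KCL at the drain: ½ k_n (V_GS − V_th)² = (V_DD − V_GS)/R.
Let x = V_GS − 0.673. Then 24.3 x² + x − 9.727 = 0, giving x = 0.613 V (positive root), so V_GS = 1.29 V.
I_D = (V_DD − V_GS)/R = (10.4 − 1.29) / 17.4 = 0.524 mA.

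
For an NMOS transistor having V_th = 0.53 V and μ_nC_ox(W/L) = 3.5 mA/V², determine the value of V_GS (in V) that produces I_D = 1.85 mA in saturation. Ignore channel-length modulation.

V_GS = 1.56 V

In saturation I_D = ½ k_n (V_GS − V_th)², so V_GS − V_th = √(2 I_D / k_n) = √(2 × 1.85 / 3.5) = 1.03 V.
V_GS = 0.53 + 1.03 = 1.56 V.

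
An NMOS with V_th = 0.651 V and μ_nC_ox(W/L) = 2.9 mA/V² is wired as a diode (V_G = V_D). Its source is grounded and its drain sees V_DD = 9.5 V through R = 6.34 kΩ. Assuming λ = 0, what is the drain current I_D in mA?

With gate tied to drain, V_GS = V_DS ≥ V_GS − V_th, so the device is in saturation.
KCL at the drain: ½ k_n (V_GS − V_th)² = (V_DD − V_GS)/R.
Let x = V_GS − 0.651. Then 9.19 x² + x − 8.849 = 0, giving x = 0.928 V (positive root), so V_GS = 1.58 V.
I_D = (V_DD − V_GS)/R = (9.5 − 1.58) / 6.34 = 1.25 mA.

I_D = 1.25 mA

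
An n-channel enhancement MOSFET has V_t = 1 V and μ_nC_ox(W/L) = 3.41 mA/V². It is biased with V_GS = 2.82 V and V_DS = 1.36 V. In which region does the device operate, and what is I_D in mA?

Triode; I_D = 5.29 mA

V_ov = V_GS − V_t = 2.82 − 1 = 1.82 V.
Since V_DS = 1.36 V < V_ov = 1.82 V, the device is in the triode region.
I_D = k_n [V_ov · V_DS − ½ V_DS²] = 3.41 × [1.82 × 1.36 − 0.5 × 1.36²] = 5.29 mA.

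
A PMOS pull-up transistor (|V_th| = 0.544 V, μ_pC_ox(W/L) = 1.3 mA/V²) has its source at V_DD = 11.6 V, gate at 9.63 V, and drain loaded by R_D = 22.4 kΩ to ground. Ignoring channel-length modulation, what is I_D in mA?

I_D = 0.504 mA

V_SG = V_DD − V_G = 11.6 − 9.63 = 1.97 V, so V_ov = 1.97 − 0.544 = 1.43 V.
Assume saturation: I_D = ½ k_p V_ov² = 0.5 × 1.3 × 1.43² = 1.32 mA, giving V_SD = V_DD − I_D R_D = 11.6 − 1.32 × 22.4 = -18 V.
But -18 V < V_ov = 1.43 V, so the device is actually in triode.
In triode I_D = k_p[V_ov V_SD − ½ V_SD²] and I_D = (V_DD − V_SD)/R_D. Equating: 14.6 V_SD² − 42.53 V_SD + 11.6 = 0, giving V_SD = 0.305 V (the root below V_ov).
I_D = (11.6 − 0.305) / 22.4 = 0.504 mA.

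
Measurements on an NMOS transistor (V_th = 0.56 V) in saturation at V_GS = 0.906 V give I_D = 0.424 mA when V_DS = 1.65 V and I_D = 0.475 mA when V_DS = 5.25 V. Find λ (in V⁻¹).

λ = 0.0354 V⁻¹

With V_GS fixed, I_D ∝ (1 + λ V_DS) in saturation, so I_D2/I_D1 = (1 + λ V_DS2)/(1 + λ V_DS1).
0.475/0.424 = 1.12 = (1 + 5.25 λ)/(1 + 1.65 λ).
Solving: λ (I_D1 V_DS2 − I_D2 V_DS1) = I_D2 − I_D1, so λ = (0.475 − 0.424) / (0.424 × 5.25 − 0.475 × 1.65) = 0.051 / 1.44 = 0.0354 V⁻¹.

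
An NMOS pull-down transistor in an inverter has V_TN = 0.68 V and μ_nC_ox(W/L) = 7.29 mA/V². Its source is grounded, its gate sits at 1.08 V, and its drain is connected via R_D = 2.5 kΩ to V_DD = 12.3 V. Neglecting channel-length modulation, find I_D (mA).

V_GS = V_G = 1.08 V, so V_ov = 1.08 − 0.68 = 0.4 V.
Assume saturation: I_D = ½ k_n V_ov² = 0.5 × 7.29 × 0.4² = 0.583 mA, giving V_DS = V_DD − I_D R_D = 12.3 − 0.583 × 2.5 = 10.8 V.
V_DS = 10.8 V ≥ V_ov = 0.4 V, confirming saturation.

I_D = 0.583 mA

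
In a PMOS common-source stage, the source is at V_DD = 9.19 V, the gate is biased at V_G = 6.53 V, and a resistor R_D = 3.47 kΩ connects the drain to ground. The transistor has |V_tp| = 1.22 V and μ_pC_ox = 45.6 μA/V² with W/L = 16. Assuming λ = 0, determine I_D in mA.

V_SG = V_DD − V_G = 9.19 − 6.53 = 2.66 V, so V_ov = 2.66 − 1.22 = 1.44 V.
k_p = μ_pC_ox · (W/L) = 0.7296 mA/V².
Assume saturation: I_D = ½ k_p V_ov² = 0.5 × 0.7296 × 1.44² = 0.756 mA, giving V_SD = V_DD − I_D R_D = 9.19 − 0.756 × 3.47 = 6.57 V.
V_SD = 6.57 V ≥ V_ov = 1.44 V, confirming saturation.

I_D = 0.756 mA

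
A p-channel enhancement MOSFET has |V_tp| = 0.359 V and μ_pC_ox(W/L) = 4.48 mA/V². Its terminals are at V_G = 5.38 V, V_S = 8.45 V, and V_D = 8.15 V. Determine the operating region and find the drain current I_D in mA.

V_SG = V_S − V_G = 8.45 − 5.38 = 3.07 V; V_SD = V_S − V_D = 8.45 − 8.15 = 0.3 V.
V_ov = V_SG − |V_tp| = 3.07 − 0.359 = 2.71 V.
Since V_SD = 0.3 V < V_ov = 2.71 V, the device is in the triode region.
I_D = k_p [V_ov · V_SD − ½ V_SD²] = 4.48 × [2.71 × 0.3 − 0.5 × 0.3²] = 3.44 mA.

Triode; I_D = 3.44 mA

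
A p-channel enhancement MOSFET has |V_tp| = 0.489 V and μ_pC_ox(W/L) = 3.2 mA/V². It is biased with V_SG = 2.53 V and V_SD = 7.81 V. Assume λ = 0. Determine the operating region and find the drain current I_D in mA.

Saturation; I_D = 6.67 mA

V_ov = V_SG − |V_tp| = 2.53 − 0.489 = 2.04 V.
Since V_SD = 7.81 V ≥ V_ov = 2.04 V, the device is in saturation.
I_D = ½ k_p V_ov² = 0.5 × 3.2 × 2.04² = 6.67 mA.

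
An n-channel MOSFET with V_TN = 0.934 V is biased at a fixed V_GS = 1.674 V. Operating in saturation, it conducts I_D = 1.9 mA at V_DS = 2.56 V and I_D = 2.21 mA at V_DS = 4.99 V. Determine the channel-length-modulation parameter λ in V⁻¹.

With V_GS fixed, I_D ∝ (1 + λ V_DS) in saturation, so I_D2/I_D1 = (1 + λ V_DS2)/(1 + λ V_DS1).
2.21/1.9 = 1.163 = (1 + 4.99 λ)/(1 + 2.56 λ).
Solving: λ (I_D1 V_DS2 − I_D2 V_DS1) = I_D2 − I_D1, so λ = (2.21 − 1.9) / (1.9 × 4.99 − 2.21 × 2.56) = 0.31 / 3.82 = 0.0811 V⁻¹.

λ = 0.0811 V⁻¹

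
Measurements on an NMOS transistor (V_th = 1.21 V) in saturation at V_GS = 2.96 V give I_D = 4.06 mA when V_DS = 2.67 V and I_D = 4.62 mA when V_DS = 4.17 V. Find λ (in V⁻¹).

λ = 0.122 V⁻¹

With V_GS fixed, I_D ∝ (1 + λ V_DS) in saturation, so I_D2/I_D1 = (1 + λ V_DS2)/(1 + λ V_DS1).
4.62/4.06 = 1.138 = (1 + 4.17 λ)/(1 + 2.67 λ).
Solving: λ (I_D1 V_DS2 − I_D2 V_DS1) = I_D2 − I_D1, so λ = (4.62 − 4.06) / (4.06 × 4.17 − 4.62 × 2.67) = 0.56 / 4.59 = 0.122 V⁻¹.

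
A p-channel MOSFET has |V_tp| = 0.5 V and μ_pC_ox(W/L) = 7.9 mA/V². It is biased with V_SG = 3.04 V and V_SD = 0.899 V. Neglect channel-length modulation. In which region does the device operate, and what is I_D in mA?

Triode; I_D = 14.8 mA

V_ov = V_SG − |V_tp| = 3.04 − 0.5 = 2.54 V.
Since V_SD = 0.899 V < V_ov = 2.54 V, the device is in the triode region.
I_D = k_p [V_ov · V_SD − ½ V_SD²] = 7.9 × [2.54 × 0.899 − 0.5 × 0.899²] = 14.8 mA.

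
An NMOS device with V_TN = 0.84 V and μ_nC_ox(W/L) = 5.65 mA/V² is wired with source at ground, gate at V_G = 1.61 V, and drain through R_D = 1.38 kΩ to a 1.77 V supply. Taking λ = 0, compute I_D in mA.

V_GS = V_G = 1.61 V, so V_ov = 1.61 − 0.84 = 0.77 V.
Assume saturation: I_D = ½ k_n V_ov² = 0.5 × 5.65 × 0.77² = 1.67 mA, giving V_DS = V_DD − I_D R_D = 1.77 − 1.67 × 1.38 = -0.541 V.
But -0.541 V < V_ov = 0.77 V, so the device is actually in triode.
In triode I_D = k_n[V_ov V_DS − ½ V_DS²] and I_D = (V_DD − V_DS)/R_D. Equating: 3.9 V_DS² − 7.004 V_DS + 1.77 = 0, giving V_DS = 0.304 V (the root below V_ov).
I_D = (1.77 − 0.304) / 1.38 = 1.06 mA.

I_D = 1.06 mA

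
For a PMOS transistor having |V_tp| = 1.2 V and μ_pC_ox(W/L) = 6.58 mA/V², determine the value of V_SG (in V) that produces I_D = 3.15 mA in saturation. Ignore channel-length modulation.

V_SG = 2.18 V

In saturation I_D = ½ k_p (V_SG − |V_tp|)², so V_SG − |V_tp| = √(2 I_D / k_p) = √(2 × 3.15 / 6.58) = 0.978 V.
V_SG = 1.2 + 0.978 = 2.18 V.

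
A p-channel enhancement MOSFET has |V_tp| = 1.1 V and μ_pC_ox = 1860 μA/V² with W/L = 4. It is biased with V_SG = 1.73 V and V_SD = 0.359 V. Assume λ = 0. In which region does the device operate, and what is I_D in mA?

k_p = μ_pC_ox · (W/L) = 7.44 mA/V².
V_ov = V_SG − |V_tp| = 1.73 − 1.1 = 0.63 V.
Since V_SD = 0.359 V < V_ov = 0.63 V, the device is in the triode region.
I_D = k_p [V_ov · V_SD − ½ V_SD²] = 7.44 × [0.63 × 0.359 − 0.5 × 0.359²] = 1.2 mA.

Triode; I_D = 1.20 mA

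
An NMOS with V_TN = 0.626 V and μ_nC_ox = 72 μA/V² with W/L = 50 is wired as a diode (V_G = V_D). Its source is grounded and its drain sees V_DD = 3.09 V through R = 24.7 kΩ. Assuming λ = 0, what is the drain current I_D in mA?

With gate tied to drain, V_GS = V_DS ≥ V_GS − V_TN, so the device is in saturation.
k_n = μ_nC_ox · (W/L) = 3.6 mA/V².
KCL at the drain: ½ k_n (V_GS − V_TN)² = (V_DD − V_GS)/R.
Let x = V_GS − 0.626. Then 44.5 x² + x − 2.464 = 0, giving x = 0.224 V (positive root), so V_GS = 0.85 V.
I_D = (V_DD − V_GS)/R = (3.09 − 0.85) / 24.7 = 0.0907 mA.

I_D = 0.0907 mA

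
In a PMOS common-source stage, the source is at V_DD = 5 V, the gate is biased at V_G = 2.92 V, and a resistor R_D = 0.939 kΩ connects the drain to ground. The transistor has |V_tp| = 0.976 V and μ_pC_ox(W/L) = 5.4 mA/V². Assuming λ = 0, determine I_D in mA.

V_SG = V_DD − V_G = 5 − 2.92 = 2.08 V, so V_ov = 2.08 − 0.976 = 1.1 V.
Assume saturation: I_D = ½ k_p V_ov² = 0.5 × 5.4 × 1.1² = 3.29 mA, giving V_SD = V_DD − I_D R_D = 5 − 3.29 × 0.939 = 1.91 V.
V_SD = 1.91 V ≥ V_ov = 1.1 V, confirming saturation.

I_D = 3.29 mA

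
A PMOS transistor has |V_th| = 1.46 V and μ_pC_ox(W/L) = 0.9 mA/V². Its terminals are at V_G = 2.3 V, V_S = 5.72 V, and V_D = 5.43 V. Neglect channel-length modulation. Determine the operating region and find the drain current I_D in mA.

Triode; I_D = 0.474 mA

V_SG = V_S − V_G = 5.72 − 2.3 = 3.42 V; V_SD = V_S − V_D = 5.72 − 5.43 = 0.29 V.
V_ov = V_SG − |V_th| = 3.42 − 1.46 = 1.96 V.
Since V_SD = 0.29 V < V_ov = 1.96 V, the device is in the triode region.
I_D = k_p [V_ov · V_SD − ½ V_SD²] = 0.9 × [1.96 × 0.29 − 0.5 × 0.29²] = 0.474 mA.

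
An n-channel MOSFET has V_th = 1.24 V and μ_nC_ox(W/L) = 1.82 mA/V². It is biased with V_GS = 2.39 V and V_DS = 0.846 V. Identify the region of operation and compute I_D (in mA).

Triode; I_D = 1.12 mA

V_ov = V_GS − V_th = 2.39 − 1.24 = 1.15 V.
Since V_DS = 0.846 V < V_ov = 1.15 V, the device is in the triode region.
I_D = k_n [V_ov · V_DS − ½ V_DS²] = 1.82 × [1.15 × 0.846 − 0.5 × 0.846²] = 1.12 mA.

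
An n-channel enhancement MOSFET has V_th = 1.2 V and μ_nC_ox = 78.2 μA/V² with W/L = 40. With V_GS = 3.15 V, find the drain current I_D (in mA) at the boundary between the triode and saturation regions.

I_D = 5.95 mA

At the boundary V_DS = V_ov = V_GS − V_th = 3.15 − 1.2 = 1.95 V.
k_n = μ_nC_ox · (W/L) = 3.128 mA/V².
I_D = ½ k_n V_ov² = 0.5 × 3.128 × 1.95² = 5.95 mA.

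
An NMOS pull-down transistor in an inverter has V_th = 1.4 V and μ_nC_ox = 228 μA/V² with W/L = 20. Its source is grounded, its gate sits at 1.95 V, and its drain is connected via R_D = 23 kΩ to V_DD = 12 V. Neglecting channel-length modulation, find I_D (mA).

V_GS = V_G = 1.95 V, so V_ov = 1.95 − 1.4 = 0.55 V.
k_n = μ_nC_ox · (W/L) = 4.56 mA/V².
Assume saturation: I_D = ½ k_n V_ov² = 0.5 × 4.56 × 0.55² = 0.69 mA, giving V_DS = V_DD − I_D R_D = 12 − 0.69 × 23 = -3.86 V.
But -3.86 V < V_ov = 0.55 V, so the device is actually in triode.
In triode I_D = k_n[V_ov V_DS − ½ V_DS²] and I_D = (V_DD − V_DS)/R_D. Equating: 52.4 V_DS² − 58.68 V_DS + 12 = 0, giving V_DS = 0.269 V (the root below V_ov).
I_D = (12 − 0.269) / 23 = 0.51 mA.

I_D = 0.510 mA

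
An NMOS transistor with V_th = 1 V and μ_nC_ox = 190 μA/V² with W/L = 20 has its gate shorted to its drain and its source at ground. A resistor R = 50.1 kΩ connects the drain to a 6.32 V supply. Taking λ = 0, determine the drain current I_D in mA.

I_D = 0.102 mA

With gate tied to drain, V_GS = V_DS ≥ V_GS − V_th, so the device is in saturation.
k_n = μ_nC_ox · (W/L) = 3.8 mA/V².
KCL at the drain: ½ k_n (V_GS − V_th)² = (V_DD − V_GS)/R.
Let x = V_GS − 1. Then 95.2 x² + x − 5.32 = 0, giving x = 0.231 V (positive root), so V_GS = 1.23 V.
I_D = (V_DD − V_GS)/R = (6.32 − 1.23) / 50.1 = 0.102 mA.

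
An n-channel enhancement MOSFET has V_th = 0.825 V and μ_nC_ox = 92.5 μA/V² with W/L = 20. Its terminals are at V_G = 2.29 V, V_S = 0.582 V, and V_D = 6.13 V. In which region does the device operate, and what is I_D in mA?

V_GS = V_G − V_S = 2.29 − 0.582 = 1.71 V; V_DS = V_D − V_S = 6.13 − 0.582 = 5.55 V.
k_n = μ_nC_ox · (W/L) = 1.85 mA/V².
V_ov = V_GS − V_th = 1.71 − 0.825 = 0.883 V.
Since V_DS = 5.55 V ≥ V_ov = 0.883 V, the device is in saturation.
I_D = ½ k_n V_ov² = 0.5 × 1.85 × 0.883² = 0.721 mA.

Saturation; I_D = 0.721 mA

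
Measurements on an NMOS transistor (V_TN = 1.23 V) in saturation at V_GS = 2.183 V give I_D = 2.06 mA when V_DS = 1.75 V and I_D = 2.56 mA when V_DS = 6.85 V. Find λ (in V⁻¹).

With V_GS fixed, I_D ∝ (1 + λ V_DS) in saturation, so I_D2/I_D1 = (1 + λ V_DS2)/(1 + λ V_DS1).
2.56/2.06 = 1.243 = (1 + 6.85 λ)/(1 + 1.75 λ).
Solving: λ (I_D1 V_DS2 − I_D2 V_DS1) = I_D2 − I_D1, so λ = (2.56 − 2.06) / (2.06 × 6.85 − 2.56 × 1.75) = 0.5 / 9.63 = 0.0519 V⁻¹.

λ = 0.0519 V⁻¹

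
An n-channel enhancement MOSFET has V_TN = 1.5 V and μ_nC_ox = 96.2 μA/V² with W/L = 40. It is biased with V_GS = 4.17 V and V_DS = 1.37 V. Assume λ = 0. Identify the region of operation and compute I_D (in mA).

Triode; I_D = 10.5 mA

k_n = μ_nC_ox · (W/L) = 3.848 mA/V².
V_ov = V_GS − V_TN = 4.17 − 1.5 = 2.67 V.
Since V_DS = 1.37 V < V_ov = 2.67 V, the device is in the triode region.
I_D = k_n [V_ov · V_DS − ½ V_DS²] = 3.848 × [2.67 × 1.37 − 0.5 × 1.37²] = 10.5 mA.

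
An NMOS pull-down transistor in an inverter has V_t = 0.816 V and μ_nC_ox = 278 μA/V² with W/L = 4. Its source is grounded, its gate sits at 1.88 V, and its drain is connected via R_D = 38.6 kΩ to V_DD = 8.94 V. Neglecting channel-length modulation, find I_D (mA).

I_D = 0.226 mA

V_GS = V_G = 1.88 V, so V_ov = 1.88 − 0.816 = 1.06 V.
k_n = μ_nC_ox · (W/L) = 1.112 mA/V².
Assume saturation: I_D = ½ k_n V_ov² = 0.5 × 1.112 × 1.06² = 0.629 mA, giving V_DS = V_DD − I_D R_D = 8.94 − 0.629 × 38.6 = -15.4 V.
But -15.4 V < V_ov = 1.06 V, so the device is actually in triode.
In triode I_D = k_n[V_ov V_DS − ½ V_DS²] and I_D = (V_DD − V_DS)/R_D. Equating: 21.5 V_DS² − 46.67 V_DS + 8.94 = 0, giving V_DS = 0.212 V (the root below V_ov).
I_D = (8.94 − 0.212) / 38.6 = 0.226 mA.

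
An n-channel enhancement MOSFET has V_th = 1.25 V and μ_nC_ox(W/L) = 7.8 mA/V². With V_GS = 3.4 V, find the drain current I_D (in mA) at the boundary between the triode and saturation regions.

I_D = 18.0 mA

At the boundary V_DS = V_ov = V_GS − V_th = 3.4 − 1.25 = 2.15 V.
I_D = ½ k_n V_ov² = 0.5 × 7.8 × 2.15² = 18 mA.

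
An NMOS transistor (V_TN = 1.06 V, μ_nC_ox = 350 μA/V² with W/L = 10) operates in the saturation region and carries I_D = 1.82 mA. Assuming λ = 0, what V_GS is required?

V_GS = 2.08 V

k_n = μ_nC_ox · (W/L) = 3.5 mA/V².
In saturation I_D = ½ k_n (V_GS − V_TN)², so V_GS − V_TN = √(2 I_D / k_n) = √(2 × 1.82 / 3.5) = 1.02 V.
V_GS = 1.06 + 1.02 = 2.08 V.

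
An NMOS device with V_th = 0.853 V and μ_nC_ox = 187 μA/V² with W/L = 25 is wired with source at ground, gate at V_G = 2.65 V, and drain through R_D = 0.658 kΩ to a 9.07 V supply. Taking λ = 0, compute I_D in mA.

V_GS = V_G = 2.65 V, so V_ov = 2.65 − 0.853 = 1.8 V.
k_n = μ_nC_ox · (W/L) = 4.675 mA/V².
Assume saturation: I_D = ½ k_n V_ov² = 0.5 × 4.675 × 1.8² = 7.55 mA, giving V_DS = V_DD − I_D R_D = 9.07 − 7.55 × 0.658 = 4.1 V.
V_DS = 4.1 V ≥ V_ov = 1.8 V, confirming saturation.

I_D = 7.55 mA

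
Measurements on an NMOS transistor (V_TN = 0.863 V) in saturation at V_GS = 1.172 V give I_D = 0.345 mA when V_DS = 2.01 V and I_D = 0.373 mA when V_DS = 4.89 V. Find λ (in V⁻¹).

With V_GS fixed, I_D ∝ (1 + λ V_DS) in saturation, so I_D2/I_D1 = (1 + λ V_DS2)/(1 + λ V_DS1).
0.373/0.345 = 1.081 = (1 + 4.89 λ)/(1 + 2.01 λ).
Solving: λ (I_D1 V_DS2 − I_D2 V_DS1) = I_D2 − I_D1, so λ = (0.373 − 0.345) / (0.345 × 4.89 − 0.373 × 2.01) = 0.028 / 0.937 = 0.0299 V⁻¹.

λ = 0.0299 V⁻¹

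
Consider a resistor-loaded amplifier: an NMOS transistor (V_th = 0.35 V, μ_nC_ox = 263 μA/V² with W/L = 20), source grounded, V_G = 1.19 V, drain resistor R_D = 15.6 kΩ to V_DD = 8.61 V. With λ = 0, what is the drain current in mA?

V_GS = V_G = 1.19 V, so V_ov = 1.19 − 0.35 = 0.84 V.
k_n = μ_nC_ox · (W/L) = 5.26 mA/V².
Assume saturation: I_D = ½ k_n V_ov² = 0.5 × 5.26 × 0.84² = 1.86 mA, giving V_DS = V_DD − I_D R_D = 8.61 − 1.86 × 15.6 = -20.3 V.
But -20.3 V < V_ov = 0.84 V, so the device is actually in triode.
In triode I_D = k_n[V_ov V_DS − ½ V_DS²] and I_D = (V_DD − V_DS)/R_D. Equating: 41 V_DS² − 69.93 V_DS + 8.61 = 0, giving V_DS = 0.134 V (the root below V_ov).
I_D = (8.61 − 0.134) / 15.6 = 0.543 mA.

I_D = 0.543 mA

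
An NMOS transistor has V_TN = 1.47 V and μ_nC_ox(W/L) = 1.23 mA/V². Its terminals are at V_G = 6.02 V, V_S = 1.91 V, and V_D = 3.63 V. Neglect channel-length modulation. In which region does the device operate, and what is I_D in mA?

Triode; I_D = 3.77 mA

V_GS = V_G − V_S = 6.02 − 1.91 = 4.11 V; V_DS = V_D − V_S = 3.63 − 1.91 = 1.72 V.
V_ov = V_GS − V_TN = 4.11 − 1.47 = 2.64 V.
Since V_DS = 1.72 V < V_ov = 2.64 V, the device is in the triode region.
I_D = k_n [V_ov · V_DS − ½ V_DS²] = 1.23 × [2.64 × 1.72 − 0.5 × 1.72²] = 3.77 mA.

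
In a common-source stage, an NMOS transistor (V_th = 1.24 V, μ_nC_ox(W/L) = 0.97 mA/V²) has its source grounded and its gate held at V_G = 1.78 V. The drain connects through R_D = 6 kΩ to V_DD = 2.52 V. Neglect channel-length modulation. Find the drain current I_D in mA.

V_GS = V_G = 1.78 V, so V_ov = 1.78 − 1.24 = 0.54 V.
Assume saturation: I_D = ½ k_n V_ov² = 0.5 × 0.97 × 0.54² = 0.141 mA, giving V_DS = V_DD − I_D R_D = 2.52 − 0.141 × 6 = 1.67 V.
V_DS = 1.67 V ≥ V_ov = 0.54 V, confirming saturation.

I_D = 0.141 mA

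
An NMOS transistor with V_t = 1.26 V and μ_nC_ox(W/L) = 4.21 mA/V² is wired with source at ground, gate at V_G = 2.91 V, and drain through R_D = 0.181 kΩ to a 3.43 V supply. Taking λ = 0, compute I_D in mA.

I_D = 5.73 mA

V_GS = V_G = 2.91 V, so V_ov = 2.91 − 1.26 = 1.65 V.
Assume saturation: I_D = ½ k_n V_ov² = 0.5 × 4.21 × 1.65² = 5.73 mA, giving V_DS = V_DD − I_D R_D = 3.43 − 5.73 × 0.181 = 2.39 V.
V_DS = 2.39 V ≥ V_ov = 1.65 V, confirming saturation.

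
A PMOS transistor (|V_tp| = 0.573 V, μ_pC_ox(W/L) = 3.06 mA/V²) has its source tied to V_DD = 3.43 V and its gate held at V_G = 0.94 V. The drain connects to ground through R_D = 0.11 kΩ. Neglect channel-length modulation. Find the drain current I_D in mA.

I_D = 5.62 mA

V_SG = V_DD − V_G = 3.43 − 0.94 = 2.49 V, so V_ov = 2.49 − 0.573 = 1.92 V.
Assume saturation: I_D = ½ k_p V_ov² = 0.5 × 3.06 × 1.92² = 5.62 mA, giving V_SD = V_DD − I_D R_D = 3.43 − 5.62 × 0.11 = 2.81 V.
V_SD = 2.81 V ≥ V_ov = 1.92 V, confirming saturation.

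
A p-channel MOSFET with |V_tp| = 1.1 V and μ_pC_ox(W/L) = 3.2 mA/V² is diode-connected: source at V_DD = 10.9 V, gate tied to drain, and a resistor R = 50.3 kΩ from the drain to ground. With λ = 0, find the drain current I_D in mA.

I_D = 0.188 mA

With gate tied to drain, V_SG = V_SD ≥ V_SG − |V_tp|, so the device is in saturation.
KCL at the drain: ½ k_p (V_SG − |V_tp|)² = (V_DD − V_SG)/R.
Let x = V_SG − 1.1. Then 80.5 x² + x − 9.8 = 0, giving x = 0.343 V (positive root), so V_SG = 1.44 V.
I_D = (V_DD − V_SG)/R = (10.9 − 1.44) / 50.3 = 0.188 mA.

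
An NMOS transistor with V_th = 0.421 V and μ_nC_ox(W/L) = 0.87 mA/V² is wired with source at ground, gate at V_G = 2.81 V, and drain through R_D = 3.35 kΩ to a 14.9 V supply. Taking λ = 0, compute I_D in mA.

V_GS = V_G = 2.81 V, so V_ov = 2.81 − 0.421 = 2.39 V.
Assume saturation: I_D = ½ k_n V_ov² = 0.5 × 0.87 × 2.39² = 2.48 mA, giving V_DS = V_DD − I_D R_D = 14.9 − 2.48 × 3.35 = 6.58 V.
V_DS = 6.58 V ≥ V_ov = 2.39 V, confirming saturation.

I_D = 2.48 mA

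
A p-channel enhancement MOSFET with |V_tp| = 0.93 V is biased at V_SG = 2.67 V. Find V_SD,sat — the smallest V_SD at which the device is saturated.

The boundary between triode and saturation is V_SD = V_SG − |V_tp| = V_ov.
V_ov = 2.67 − 0.93 = 1.74 V.

V_SD,sat = 1.74 V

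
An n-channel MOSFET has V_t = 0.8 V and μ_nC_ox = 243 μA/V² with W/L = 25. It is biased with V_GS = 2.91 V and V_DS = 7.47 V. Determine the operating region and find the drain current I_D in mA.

Saturation; I_D = 13.5 mA

k_n = μ_nC_ox · (W/L) = 6.075 mA/V².
V_ov = V_GS − V_t = 2.91 − 0.8 = 2.11 V.
Since V_DS = 7.47 V ≥ V_ov = 2.11 V, the device is in saturation.
I_D = ½ k_n V_ov² = 0.5 × 6.075 × 2.11² = 13.5 mA.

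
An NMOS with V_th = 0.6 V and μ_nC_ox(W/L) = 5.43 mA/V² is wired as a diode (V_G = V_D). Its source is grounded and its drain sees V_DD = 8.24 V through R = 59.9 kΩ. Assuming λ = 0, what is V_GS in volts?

V_GS = 0.814 V

With gate tied to drain, V_GS = V_DS ≥ V_GS − V_th, so the device is in saturation.
KCL at the drain: ½ k_n (V_GS − V_th)² = (V_DD − V_GS)/R.
Let x = V_GS − 0.6. Then 163 x² + x − 7.64 = 0, giving x = 0.214 V (positive root), so V_GS = 0.814 V.
I_D = (V_DD − V_GS)/R = (8.24 − 0.814) / 59.9 = 0.124 mA.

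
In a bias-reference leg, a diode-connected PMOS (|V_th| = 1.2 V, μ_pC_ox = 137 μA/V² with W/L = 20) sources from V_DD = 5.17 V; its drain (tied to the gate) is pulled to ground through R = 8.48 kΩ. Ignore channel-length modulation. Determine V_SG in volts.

V_SG = 1.74 V

With gate tied to drain, V_SG = V_SD ≥ V_SG − |V_th|, so the device is in saturation.
k_p = μ_pC_ox · (W/L) = 2.74 mA/V².
KCL at the drain: ½ k_p (V_SG − |V_th|)² = (V_DD − V_SG)/R.
Let x = V_SG − 1.2. Then 11.6 x² + x − 3.97 = 0, giving x = 0.543 V (positive root), so V_SG = 1.74 V.
I_D = (V_DD − V_SG)/R = (5.17 − 1.74) / 8.48 = 0.404 mA.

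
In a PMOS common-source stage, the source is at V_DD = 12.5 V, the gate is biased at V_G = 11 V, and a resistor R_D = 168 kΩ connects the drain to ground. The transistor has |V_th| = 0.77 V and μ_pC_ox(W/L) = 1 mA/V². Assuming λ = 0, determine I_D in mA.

V_SG = V_DD − V_G = 12.5 − 11 = 1.5 V, so V_ov = 1.5 − 0.77 = 0.73 V.
Assume saturation: I_D = ½ k_p V_ov² = 0.5 × 1 × 0.73² = 0.266 mA, giving V_SD = V_DD − I_D R_D = 12.5 − 0.266 × 168 = -32.3 V.
But -32.3 V < V_ov = 0.73 V, so the device is actually in triode.
In triode I_D = k_p[V_ov V_SD − ½ V_SD²] and I_D = (V_DD − V_SD)/R_D. Equating: 84 V_SD² − 123.6 V_SD + 12.5 = 0, giving V_SD = 0.109 V (the root below V_ov).
I_D = (12.5 − 0.109) / 168 = 0.0738 mA.

I_D = 0.0738 mA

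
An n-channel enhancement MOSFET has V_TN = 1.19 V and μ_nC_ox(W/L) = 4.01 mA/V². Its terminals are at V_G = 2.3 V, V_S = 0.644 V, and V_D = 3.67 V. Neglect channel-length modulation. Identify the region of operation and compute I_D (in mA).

Saturation; I_D = 0.435 mA

V_GS = V_G − V_S = 2.3 − 0.644 = 1.66 V; V_DS = V_D − V_S = 3.67 − 0.644 = 3.03 V.
V_ov = V_GS − V_TN = 1.66 − 1.19 = 0.466 V.
Since V_DS = 3.03 V ≥ V_ov = 0.466 V, the device is in saturation.
I_D = ½ k_n V_ov² = 0.5 × 4.01 × 0.466² = 0.435 mA.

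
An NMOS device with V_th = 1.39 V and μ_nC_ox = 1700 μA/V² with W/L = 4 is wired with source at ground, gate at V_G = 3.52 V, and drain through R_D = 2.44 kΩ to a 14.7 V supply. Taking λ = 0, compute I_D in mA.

V_GS = V_G = 3.52 V, so V_ov = 3.52 − 1.39 = 2.13 V.
k_n = μ_nC_ox · (W/L) = 6.8 mA/V².
Assume saturation: I_D = ½ k_n V_ov² = 0.5 × 6.8 × 2.13² = 15.4 mA, giving V_DS = V_DD − I_D R_D = 14.7 − 15.4 × 2.44 = -22.9 V.
But -22.9 V < V_ov = 2.13 V, so the device is actually in triode.
In triode I_D = k_n[V_ov V_DS − ½ V_DS²] and I_D = (V_DD − V_DS)/R_D. Equating: 8.3 V_DS² − 36.34 V_DS + 14.7 = 0, giving V_DS = 0.451 V (the root below V_ov).
I_D = (14.7 − 0.451) / 2.44 = 5.84 mA.

I_D = 5.84 mA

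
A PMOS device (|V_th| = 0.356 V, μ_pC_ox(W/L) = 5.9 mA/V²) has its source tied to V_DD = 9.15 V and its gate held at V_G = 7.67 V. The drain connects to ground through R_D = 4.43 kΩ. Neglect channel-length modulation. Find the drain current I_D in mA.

V_SG = V_DD − V_G = 9.15 − 7.67 = 1.48 V, so V_ov = 1.48 − 0.356 = 1.12 V.
Assume saturation: I_D = ½ k_p V_ov² = 0.5 × 5.9 × 1.12² = 3.73 mA, giving V_SD = V_DD − I_D R_D = 9.15 − 3.73 × 4.43 = -7.36 V.
But -7.36 V < V_ov = 1.12 V, so the device is actually in triode.
In triode I_D = k_p[V_ov V_SD − ½ V_SD²] and I_D = (V_DD − V_SD)/R_D. Equating: 13.1 V_SD² − 30.38 V_SD + 9.15 = 0, giving V_SD = 0.356 V (the root below V_ov).
I_D = (9.15 − 0.356) / 4.43 = 1.99 mA.

I_D = 1.99 mA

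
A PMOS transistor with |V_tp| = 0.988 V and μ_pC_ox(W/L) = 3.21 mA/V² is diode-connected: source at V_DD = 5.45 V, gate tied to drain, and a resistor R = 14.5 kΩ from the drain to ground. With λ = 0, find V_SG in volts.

V_SG = 1.40 V

With gate tied to drain, V_SG = V_SD ≥ V_SG − |V_tp|, so the device is in saturation.
KCL at the drain: ½ k_p (V_SG − |V_tp|)² = (V_DD − V_SG)/R.
Let x = V_SG − 0.988. Then 23.3 x² + x − 4.462 = 0, giving x = 0.417 V (positive root), so V_SG = 1.4 V.
I_D = (V_DD − V_SG)/R = (5.45 − 1.4) / 14.5 = 0.279 mA.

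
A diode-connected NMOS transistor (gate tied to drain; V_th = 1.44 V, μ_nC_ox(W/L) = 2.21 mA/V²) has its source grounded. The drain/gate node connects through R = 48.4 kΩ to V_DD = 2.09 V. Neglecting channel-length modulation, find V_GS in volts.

With gate tied to drain, V_GS = V_DS ≥ V_GS − V_th, so the device is in saturation.
KCL at the drain: ½ k_n (V_GS − V_th)² = (V_DD − V_GS)/R.
Let x = V_GS − 1.44. Then 53.5 x² + x − 0.65 = 0, giving x = 0.101 V (positive root), so V_GS = 1.54 V.
I_D = (V_DD − V_GS)/R = (2.09 − 1.54) / 48.4 = 0.0113 mA.

V_GS = 1.54 V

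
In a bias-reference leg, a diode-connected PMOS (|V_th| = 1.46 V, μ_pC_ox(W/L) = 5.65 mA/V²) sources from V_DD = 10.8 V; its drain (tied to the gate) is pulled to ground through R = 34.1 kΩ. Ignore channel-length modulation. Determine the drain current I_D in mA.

With gate tied to drain, V_SG = V_SD ≥ V_SG − |V_th|, so the device is in saturation.
KCL at the drain: ½ k_p (V_SG − |V_th|)² = (V_DD − V_SG)/R.
Let x = V_SG − 1.46. Then 96.3 x² + x − 9.34 = 0, giving x = 0.306 V (positive root), so V_SG = 1.77 V.
I_D = (V_DD − V_SG)/R = (10.8 − 1.77) / 34.1 = 0.265 mA.

I_D = 0.265 mA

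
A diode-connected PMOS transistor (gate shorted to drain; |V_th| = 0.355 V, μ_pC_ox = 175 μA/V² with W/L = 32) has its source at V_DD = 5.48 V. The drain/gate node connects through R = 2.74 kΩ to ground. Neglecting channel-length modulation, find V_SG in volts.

V_SG = 1.11 V

With gate tied to drain, V_SG = V_SD ≥ V_SG − |V_th|, so the device is in saturation.
k_p = μ_pC_ox · (W/L) = 5.6 mA/V².
KCL at the drain: ½ k_p (V_SG − |V_th|)² = (V_DD − V_SG)/R.
Let x = V_SG − 0.355. Then 7.67 x² + x − 5.125 = 0, giving x = 0.755 V (positive root), so V_SG = 1.11 V.
I_D = (V_DD − V_SG)/R = (5.48 − 1.11) / 2.74 = 1.59 mA.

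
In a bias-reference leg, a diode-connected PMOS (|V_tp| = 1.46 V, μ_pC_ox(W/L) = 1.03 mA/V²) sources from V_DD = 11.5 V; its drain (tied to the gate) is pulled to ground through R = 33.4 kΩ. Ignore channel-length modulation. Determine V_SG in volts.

V_SG = 2.20 V

With gate tied to drain, V_SG = V_SD ≥ V_SG − |V_tp|, so the device is in saturation.
KCL at the drain: ½ k_p (V_SG − |V_tp|)² = (V_DD − V_SG)/R.
Let x = V_SG − 1.46. Then 17.2 x² + x − 10.04 = 0, giving x = 0.735 V (positive root), so V_SG = 2.2 V.
I_D = (V_DD − V_SG)/R = (11.5 − 2.2) / 33.4 = 0.279 mA.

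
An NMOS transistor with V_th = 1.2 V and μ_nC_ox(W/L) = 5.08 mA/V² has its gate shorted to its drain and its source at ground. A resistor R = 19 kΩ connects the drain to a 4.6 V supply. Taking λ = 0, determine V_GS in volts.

With gate tied to drain, V_GS = V_DS ≥ V_GS − V_th, so the device is in saturation.
KCL at the drain: ½ k_n (V_GS − V_th)² = (V_DD − V_GS)/R.
Let x = V_GS − 1.2. Then 48.3 x² + x − 3.4 = 0, giving x = 0.255 V (positive root), so V_GS = 1.46 V.
I_D = (V_DD − V_GS)/R = (4.6 − 1.46) / 19 = 0.166 mA.

V_GS = 1.46 V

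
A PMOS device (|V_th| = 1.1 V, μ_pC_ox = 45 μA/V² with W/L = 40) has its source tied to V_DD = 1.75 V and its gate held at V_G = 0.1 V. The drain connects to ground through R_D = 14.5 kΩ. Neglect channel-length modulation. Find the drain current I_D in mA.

V_SG = V_DD − V_G = 1.75 − 0.1 = 1.65 V, so V_ov = 1.65 − 1.1 = 0.55 V.
k_p = μ_pC_ox · (W/L) = 1.8 mA/V².
Assume saturation: I_D = ½ k_p V_ov² = 0.5 × 1.8 × 0.55² = 0.272 mA, giving V_SD = V_DD − I_D R_D = 1.75 − 0.272 × 14.5 = -2.2 V.
But -2.2 V < V_ov = 0.55 V, so the device is actually in triode.
In triode I_D = k_p[V_ov V_SD − ½ V_SD²] and I_D = (V_DD − V_SD)/R_D. Equating: 13.1 V_SD² − 15.35 V_SD + 1.75 = 0, giving V_SD = 0.128 V (the root below V_ov).
I_D = (1.75 − 0.128) / 14.5 = 0.112 mA.

I_D = 0.112 mA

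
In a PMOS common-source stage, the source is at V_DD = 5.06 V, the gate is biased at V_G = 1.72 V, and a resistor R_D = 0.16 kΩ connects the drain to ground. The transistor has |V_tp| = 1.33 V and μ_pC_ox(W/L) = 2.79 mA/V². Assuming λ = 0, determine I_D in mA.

I_D = 5.64 mA

V_SG = V_DD − V_G = 5.06 − 1.72 = 3.34 V, so V_ov = 3.34 − 1.33 = 2.01 V.
Assume saturation: I_D = ½ k_p V_ov² = 0.5 × 2.79 × 2.01² = 5.64 mA, giving V_SD = V_DD − I_D R_D = 5.06 − 5.64 × 0.16 = 4.16 V.
V_SD = 4.16 V ≥ V_ov = 2.01 V, confirming saturation.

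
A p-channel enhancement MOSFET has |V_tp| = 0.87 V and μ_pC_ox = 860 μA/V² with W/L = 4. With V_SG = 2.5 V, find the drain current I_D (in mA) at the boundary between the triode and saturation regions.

I_D = 4.57 mA

At the boundary V_SD = V_ov = V_SG − |V_tp| = 2.5 − 0.87 = 1.63 V.
k_p = μ_pC_ox · (W/L) = 3.44 mA/V².
I_D = ½ k_p V_ov² = 0.5 × 3.44 × 1.63² = 4.57 mA.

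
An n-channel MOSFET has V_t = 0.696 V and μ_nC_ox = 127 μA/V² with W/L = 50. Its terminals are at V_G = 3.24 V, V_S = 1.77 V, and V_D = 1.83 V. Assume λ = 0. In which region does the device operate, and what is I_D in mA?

V_GS = V_G − V_S = 3.24 − 1.77 = 1.47 V; V_DS = V_D − V_S = 1.83 − 1.77 = 0.06 V.
k_n = μ_nC_ox · (W/L) = 6.35 mA/V².
V_ov = V_GS − V_t = 1.47 − 0.696 = 0.774 V.
Since V_DS = 0.06 V < V_ov = 0.774 V, the device is in the triode region.
I_D = k_n [V_ov · V_DS − ½ V_DS²] = 6.35 × [0.774 × 0.06 − 0.5 × 0.06²] = 0.283 mA.

Triode; I_D = 0.283 mA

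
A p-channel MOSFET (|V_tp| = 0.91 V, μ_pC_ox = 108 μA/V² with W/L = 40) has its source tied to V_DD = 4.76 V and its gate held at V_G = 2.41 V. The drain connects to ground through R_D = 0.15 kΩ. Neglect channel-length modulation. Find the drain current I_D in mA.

V_SG = V_DD − V_G = 4.76 − 2.41 = 2.35 V, so V_ov = 2.35 − 0.91 = 1.44 V.
k_p = μ_pC_ox · (W/L) = 4.32 mA/V².
Assume saturation: I_D = ½ k_p V_ov² = 0.5 × 4.32 × 1.44² = 4.48 mA, giving V_SD = V_DD − I_D R_D = 4.76 − 4.48 × 0.15 = 4.09 V.
V_SD = 4.09 V ≥ V_ov = 1.44 V, confirming saturation.

I_D = 4.48 mA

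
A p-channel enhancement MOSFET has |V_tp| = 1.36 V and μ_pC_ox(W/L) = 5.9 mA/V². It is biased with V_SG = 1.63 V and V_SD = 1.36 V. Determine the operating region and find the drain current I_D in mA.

Saturation; I_D = 0.215 mA

V_ov = V_SG − |V_tp| = 1.63 − 1.36 = 0.27 V.
Since V_SD = 1.36 V ≥ V_ov = 0.27 V, the device is in saturation.
I_D = ½ k_p V_ov² = 0.5 × 5.9 × 0.27² = 0.215 mA.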